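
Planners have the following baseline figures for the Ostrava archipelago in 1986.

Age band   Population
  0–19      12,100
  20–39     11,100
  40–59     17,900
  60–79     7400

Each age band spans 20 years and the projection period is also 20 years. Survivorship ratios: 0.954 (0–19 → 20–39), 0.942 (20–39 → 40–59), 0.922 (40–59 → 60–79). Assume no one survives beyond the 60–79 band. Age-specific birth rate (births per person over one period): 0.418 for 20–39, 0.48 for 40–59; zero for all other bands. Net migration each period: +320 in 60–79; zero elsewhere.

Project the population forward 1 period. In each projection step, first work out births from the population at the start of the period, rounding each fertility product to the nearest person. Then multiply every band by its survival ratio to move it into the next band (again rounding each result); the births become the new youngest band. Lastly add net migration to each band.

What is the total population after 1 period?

Period 1.
Births: 11100 × 0.418 = 4640  |  17900 × 0.48 = 8592 — total 13232
20–39: 12100 × 0.954 = 11543
40–59: 11100 × 0.942 = 10456
60–79: 17900 × 0.922 = 16504
Net migration: 60–79 + 320 → 16824
→ [13232, 11543, 10456, 16824]
Total after period 1: 13232 + 11543 + 10456 + 16824 = 52055

52055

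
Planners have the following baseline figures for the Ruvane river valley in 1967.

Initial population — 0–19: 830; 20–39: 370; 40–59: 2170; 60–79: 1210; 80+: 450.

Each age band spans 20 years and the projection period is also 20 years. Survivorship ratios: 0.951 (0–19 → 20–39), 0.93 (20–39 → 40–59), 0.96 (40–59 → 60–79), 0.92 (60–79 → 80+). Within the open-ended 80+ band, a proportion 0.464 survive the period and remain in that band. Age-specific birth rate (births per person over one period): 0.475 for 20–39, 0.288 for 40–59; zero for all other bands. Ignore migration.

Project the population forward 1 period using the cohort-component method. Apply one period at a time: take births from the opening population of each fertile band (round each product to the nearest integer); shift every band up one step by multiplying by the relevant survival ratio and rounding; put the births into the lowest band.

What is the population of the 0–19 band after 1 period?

Let group 1 be 0–19 through group 5 = 80+.
After projecting period 1:
Births: 370 × 0.475 = 176, 2170 × 0.288 = 625 → 801
Group 2: 830 × 0.951 = 789
Group 3: 370 × 0.93 = 344
Group 4: 2170 × 0.96 = 2083
Group 5: 1210 × 0.92 + 450 × 0.464 = 1113 + 209 = 1322
Giving 801 / 789 / 344 / 2083 / 1322.

801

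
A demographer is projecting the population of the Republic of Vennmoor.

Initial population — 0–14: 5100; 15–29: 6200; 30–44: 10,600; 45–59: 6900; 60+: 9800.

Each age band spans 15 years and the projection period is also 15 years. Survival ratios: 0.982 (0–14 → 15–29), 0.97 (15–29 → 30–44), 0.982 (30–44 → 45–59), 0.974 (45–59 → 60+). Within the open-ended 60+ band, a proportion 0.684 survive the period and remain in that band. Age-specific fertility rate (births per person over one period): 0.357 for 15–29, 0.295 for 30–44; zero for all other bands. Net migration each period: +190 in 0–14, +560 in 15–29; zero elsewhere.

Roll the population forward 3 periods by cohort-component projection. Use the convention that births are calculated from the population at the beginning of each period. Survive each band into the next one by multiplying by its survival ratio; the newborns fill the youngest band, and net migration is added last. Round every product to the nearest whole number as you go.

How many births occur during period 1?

5340

(Bands numbered youngest = 1 to oldest = 5.)
Period 1.
Births: 6200 × 0.357 = 2213  |  10600 × 0.295 = 3127 → total 5340
Band 2: 5100 × 0.982 = 5008
Band 3: 6200 × 0.97 = 6014
Band 4: 10600 × 0.982 = 10409
Band 5: 6900 × 0.974 + 9800 × 0.684 = 6721 + 6703 = 13424
Net migration: Band 1 + 190 → 5530; Band 2 + 560 → 5568
Population now: 0–14=5530, 15–29=5568, 30–44=6014, 45–59=10409, 60+=13424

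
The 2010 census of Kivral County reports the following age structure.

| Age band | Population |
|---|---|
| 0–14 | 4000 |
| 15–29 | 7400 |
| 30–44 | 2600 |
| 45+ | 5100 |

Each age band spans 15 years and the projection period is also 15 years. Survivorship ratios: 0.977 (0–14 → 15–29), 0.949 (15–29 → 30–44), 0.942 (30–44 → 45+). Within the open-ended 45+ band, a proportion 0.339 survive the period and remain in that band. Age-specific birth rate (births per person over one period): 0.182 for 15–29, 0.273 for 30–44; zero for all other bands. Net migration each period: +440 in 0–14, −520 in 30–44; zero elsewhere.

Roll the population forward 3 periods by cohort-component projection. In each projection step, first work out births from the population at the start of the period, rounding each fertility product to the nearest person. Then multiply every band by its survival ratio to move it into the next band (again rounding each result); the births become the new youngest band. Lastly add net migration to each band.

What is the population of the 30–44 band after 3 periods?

1796

(Bands numbered youngest = 1 to oldest = 4.)
Period 1.
Births: 7400 × 0.182 = 1347  |  2600 × 0.273 = 710 → 2057
Band 2: 4000 × 0.977 = 3908
Band 3: 7400 × 0.949 = 7023
Band 4: 2600 × 0.942 + 5100 × 0.339 = 2449 + 1729 = 4178
Net migration: Band 1 + 440 → 2497; Band 3 − 520 → 6503
Population now: 0–14=2497, 15–29=3908, 30–44=6503, 45+=4178
Period 2.
Births: 3908 × 0.182 = 711  |  6503 × 0.273 = 1775 → 2486
Band 2: 2497 × 0.977 = 2440
Band 3: 3908 × 0.949 = 3709
Band 4: 6503 × 0.942 + 4178 × 0.339 = 6126 + 1416 = 7542
Net migration: Band 1 + 440 → 2926; Band 3 − 520 → 3189
Population now: 0–14=2926, 15–29=2440, 30–44=3189, 45+=7542
Period 3.
Births: 2440 × 0.182 = 444  |  3189 × 0.273 = 871 → 1315
Band 2: 2926 × 0.977 = 2859
Band 3: 2440 × 0.949 = 2316
Band 4: 3189 × 0.942 + 7542 × 0.339 = 3004 + 2557 = 5561
Net migration: Band 1 + 440 → 1755; Band 3 − 520 → 1796
Population now: 0–14=1755, 15–29=2859, 30–44=1796, 45+=5561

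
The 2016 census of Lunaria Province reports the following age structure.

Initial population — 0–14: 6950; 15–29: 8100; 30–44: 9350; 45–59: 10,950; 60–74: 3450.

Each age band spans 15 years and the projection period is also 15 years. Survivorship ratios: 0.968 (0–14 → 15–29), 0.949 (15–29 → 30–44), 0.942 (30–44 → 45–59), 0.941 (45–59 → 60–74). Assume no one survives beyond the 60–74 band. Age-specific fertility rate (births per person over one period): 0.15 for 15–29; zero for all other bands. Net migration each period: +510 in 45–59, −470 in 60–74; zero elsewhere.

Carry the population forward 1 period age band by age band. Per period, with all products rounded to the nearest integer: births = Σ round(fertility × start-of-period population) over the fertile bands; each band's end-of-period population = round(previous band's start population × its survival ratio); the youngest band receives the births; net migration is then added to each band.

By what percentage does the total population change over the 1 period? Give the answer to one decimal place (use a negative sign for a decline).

Call the groups 1 to 5, youngest first.
— Period 1 —
Births: 8100 * 0.15 = 1215
Group 2: 6950 * 0.968 = 6728
Group 3: 8100 * 0.949 = 7687
Group 4: 9350 * 0.942 = 8808
Group 5: 10950 * 0.941 = 10304
Net migration: Group 4 + 510 → 9318; Group 5 − 470 → 9834
End of period: [1215, 6728, 7687, 9318, 9834]
Total: 38800 → 34782; change = -4018; percentage change = -10.4%

-10.4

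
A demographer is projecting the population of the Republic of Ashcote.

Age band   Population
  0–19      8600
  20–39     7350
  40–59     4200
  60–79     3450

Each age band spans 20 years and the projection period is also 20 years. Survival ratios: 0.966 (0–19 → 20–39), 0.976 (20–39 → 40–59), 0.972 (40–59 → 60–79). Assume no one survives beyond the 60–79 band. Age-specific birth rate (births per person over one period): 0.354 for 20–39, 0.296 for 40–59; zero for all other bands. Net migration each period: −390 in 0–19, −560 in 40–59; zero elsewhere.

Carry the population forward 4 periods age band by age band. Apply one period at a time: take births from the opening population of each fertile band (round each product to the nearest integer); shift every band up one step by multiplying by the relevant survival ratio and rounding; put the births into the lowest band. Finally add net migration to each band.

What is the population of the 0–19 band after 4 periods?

1951

— Period 1 —
Births: 7350 × 0.354 = 2602  |  4200 × 0.296 = 1243 — total 3845
20–39: 8600 × 0.966 = 8308
40–59: 7350 × 0.976 = 7174
60–79: 4200 × 0.972 = 4082
Net migration: 0–19 − 390 → 3455; 40–59 − 560 → 6614
Population now: 0–19=3455, 20–39=8308, 40–59=6614, 60–79=4082
— Period 2 —
Births: 8308 × 0.354 = 2941  |  6614 × 0.296 = 1958 — total 4899
20–39: 3455 × 0.966 = 3338
40–59: 8308 × 0.976 = 8109
60–79: 6614 × 0.972 = 6429
Net migration: 0–19 − 390 → 4509; 40–59 − 560 → 7549
Population now: 0–19=4509, 20–39=3338, 40–59=7549, 60–79=6429
— Period 3 —
Births: 3338 × 0.354 = 1182  |  7549 × 0.296 = 2235 — total 3417
20–39: 4509 × 0.966 = 4356
40–59: 3338 × 0.976 = 3258
60–79: 7549 × 0.972 = 7338
Net migration: 0–19 − 390 → 3027; 40–59 − 560 → 2698
Population now: 0–19=3027, 20–39=4356, 40–59=2698, 60–79=7338
— Period 4 —
Births: 4356 × 0.354 = 1542  |  2698 × 0.296 = 799 — total 2341
20–39: 3027 × 0.966 = 2924
40–59: 4356 × 0.976 = 4251
60–79: 2698 × 0.972 = 2622
Net migration: 0–19 − 390 → 1951; 40–59 − 560 → 3691
Population now: 0–19=1951, 20–39=2924, 40–59=3691, 60–79=2622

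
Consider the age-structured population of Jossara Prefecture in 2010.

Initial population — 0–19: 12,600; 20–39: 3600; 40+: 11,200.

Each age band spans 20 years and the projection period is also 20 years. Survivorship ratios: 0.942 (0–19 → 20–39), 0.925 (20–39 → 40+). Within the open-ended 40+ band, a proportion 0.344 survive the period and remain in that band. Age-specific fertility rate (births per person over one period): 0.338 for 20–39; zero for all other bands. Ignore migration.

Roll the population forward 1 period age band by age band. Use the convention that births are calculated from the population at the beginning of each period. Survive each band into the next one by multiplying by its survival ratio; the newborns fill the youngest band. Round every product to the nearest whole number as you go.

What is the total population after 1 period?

20269

— Period 1 —
Births: 3600 × 0.338 = 1217
20–39: 12600 × 0.942 = 11869
40+: 3600 × 0.925 + 11200 × 0.344 = 3330 + 3853 = 7183
→ [1217, 11869, 7183]
Total after period 1: 1217 + 11869 + 7183 = 20269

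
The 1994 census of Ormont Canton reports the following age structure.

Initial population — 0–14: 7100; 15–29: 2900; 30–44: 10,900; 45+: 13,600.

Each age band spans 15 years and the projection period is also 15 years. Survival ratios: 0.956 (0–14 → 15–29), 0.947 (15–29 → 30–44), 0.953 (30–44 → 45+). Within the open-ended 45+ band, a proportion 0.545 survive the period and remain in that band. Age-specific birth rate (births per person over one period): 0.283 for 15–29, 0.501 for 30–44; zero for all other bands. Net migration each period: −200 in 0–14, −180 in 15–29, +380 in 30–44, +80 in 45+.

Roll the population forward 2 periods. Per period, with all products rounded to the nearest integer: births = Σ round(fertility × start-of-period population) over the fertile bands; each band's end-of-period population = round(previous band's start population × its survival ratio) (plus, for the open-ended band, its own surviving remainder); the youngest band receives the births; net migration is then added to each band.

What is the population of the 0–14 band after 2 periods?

[period 1]
Births: 2900 × 0.283 = 821  |  10900 × 0.501 = 5461 ⇒ total 6282
15–29: 7100 × 0.956 = 6788
30–44: 2900 × 0.947 = 2746
45+: 10900 × 0.953 + 13600 × 0.545 = 10388 + 7412 = 17800
Net migration: 0–14 − 200 → 6082; 15–29 − 180 → 6608; 30–44 + 380 → 3126; 45+ + 80 → 17880
Population now: 0–14=6082, 15–29=6608, 30–44=3126, 45+=17880
[period 2]
Births: 6608 × 0.283 = 1870  |  3126 × 0.501 = 1566 ⇒ total 3436
15–29: 6082 × 0.956 = 5814
30–44: 6608 × 0.947 = 6258
45+: 3126 × 0.953 + 17880 × 0.545 = 2979 + 9745 = 12724
Net migration: 0–14 − 200 → 3236; 15–29 − 180 → 5634; 30–44 + 380 → 6638; 45+ + 80 → 12804
Population now: 0–14=3236, 15–29=5634, 30–44=6638, 45+=12804

3236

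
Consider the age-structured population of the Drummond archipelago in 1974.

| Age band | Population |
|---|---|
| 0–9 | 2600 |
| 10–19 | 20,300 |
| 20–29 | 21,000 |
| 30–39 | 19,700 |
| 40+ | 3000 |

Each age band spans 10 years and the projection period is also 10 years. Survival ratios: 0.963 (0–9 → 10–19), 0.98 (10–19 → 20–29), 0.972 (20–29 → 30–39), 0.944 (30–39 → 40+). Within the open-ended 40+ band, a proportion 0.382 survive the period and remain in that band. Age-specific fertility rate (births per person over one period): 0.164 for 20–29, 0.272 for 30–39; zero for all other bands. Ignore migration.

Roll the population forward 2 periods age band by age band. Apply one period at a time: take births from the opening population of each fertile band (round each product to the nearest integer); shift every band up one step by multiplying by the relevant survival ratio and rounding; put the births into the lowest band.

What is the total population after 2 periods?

65893

Let band 1 be 0–9 through band 5 = 40+.
Period 1:
Births: 21000 * 0.164 = 3444 ; 19700 * 0.272 = 5358 → 8802
Band 2: 2600 * 0.963 = 2504
Band 3: 20300 * 0.98 = 19894
Band 4: 21000 * 0.972 = 20412
Band 5: 19700 * 0.944 + 3000 * 0.382 = 18597 + 1146 = 19743
→ [8802, 2504, 19894, 20412, 19743]
Period 2:
Births: 19894 * 0.164 = 3263 ; 20412 * 0.272 = 5552 → 8815
Band 2: 8802 * 0.963 = 8476
Band 3: 2504 * 0.98 = 2454
Band 4: 19894 * 0.972 = 19337
Band 5: 20412 * 0.944 + 19743 * 0.382 = 19269 + 7542 = 26811
→ [8815, 8476, 2454, 19337, 26811]
Total after period 2: 8815 + 8476 + 2454 + 19337 + 26811 = 65893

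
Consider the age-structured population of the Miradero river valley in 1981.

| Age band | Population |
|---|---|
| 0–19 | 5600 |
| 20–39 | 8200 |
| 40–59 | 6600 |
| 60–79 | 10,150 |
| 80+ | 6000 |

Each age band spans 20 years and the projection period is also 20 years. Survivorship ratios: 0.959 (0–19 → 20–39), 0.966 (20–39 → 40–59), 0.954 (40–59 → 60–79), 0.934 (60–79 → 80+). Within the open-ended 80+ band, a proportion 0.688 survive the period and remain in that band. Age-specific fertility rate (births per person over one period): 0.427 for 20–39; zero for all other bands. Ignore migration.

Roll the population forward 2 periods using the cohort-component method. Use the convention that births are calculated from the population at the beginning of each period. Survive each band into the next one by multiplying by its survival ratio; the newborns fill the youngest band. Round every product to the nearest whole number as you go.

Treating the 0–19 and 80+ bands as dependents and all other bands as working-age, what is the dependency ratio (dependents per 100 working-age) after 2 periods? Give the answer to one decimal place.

108.9

— Period 1 —
Births: 8200 * 0.427 = 3501
20–39: 5600 * 0.959 = 5370
40–59: 8200 * 0.966 = 7921
60–79: 6600 * 0.954 = 6296
80+: 10150 * 0.934 + 6000 * 0.688 = 9480 + 4128 = 13608
→ [3501, 5370, 7921, 6296, 13608]
— Period 2 —
Births: 5370 * 0.427 = 2293
20–39: 3501 * 0.959 = 3357
40–59: 5370 * 0.966 = 5187
60–79: 7921 * 0.954 = 7557
80+: 6296 * 0.934 + 13608 * 0.688 = 5880 + 9362 = 15242
→ [2293, 3357, 5187, 7557, 15242]
Dependents (band 0–19 + band 80+) = 2293 + 15242 = 17535; working-age = 16101; ratio = 17535/16101 × 100 = 108.9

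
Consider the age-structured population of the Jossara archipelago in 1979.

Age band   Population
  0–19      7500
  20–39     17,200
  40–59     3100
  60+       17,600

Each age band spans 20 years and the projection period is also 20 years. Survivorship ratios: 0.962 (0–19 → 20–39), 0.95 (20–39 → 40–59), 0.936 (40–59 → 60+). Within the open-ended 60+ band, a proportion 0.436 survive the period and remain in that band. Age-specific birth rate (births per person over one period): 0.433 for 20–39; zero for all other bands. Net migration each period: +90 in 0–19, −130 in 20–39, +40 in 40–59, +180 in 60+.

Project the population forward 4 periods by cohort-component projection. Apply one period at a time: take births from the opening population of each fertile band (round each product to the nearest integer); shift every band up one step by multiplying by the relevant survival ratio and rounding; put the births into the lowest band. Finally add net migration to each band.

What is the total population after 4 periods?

20307

Let group 1 be 0–19 through group 4 = 60+.
[period 1]
Births: 17200 × 0.433 = 7448
Group 2: 7500 × 0.962 = 7215
Group 3: 17200 × 0.95 = 16340
Group 4: 3100 × 0.936 + 17600 × 0.436 = 2902 + 7674 = 10576
Net migration: Group 1 + 90 → 7538; Group 2 − 130 → 7085; Group 3 + 40 → 16380; Group 4 + 180 → 10756
Population now: 0–19=7538, 20–39=7085, 40–59=16380, 60+=10756
[period 2]
Births: 7085 × 0.433 = 3068
Group 2: 7538 × 0.962 = 7252
Group 3: 7085 × 0.95 = 6731
Group 4: 16380 × 0.936 + 10756 × 0.436 = 15332 + 4690 = 20022
Net migration: Group 1 + 90 → 3158; Group 2 − 130 → 7122; Group 3 + 40 → 6771; Group 4 + 180 → 20202
Population now: 0–19=3158, 20–39=7122, 40–59=6771, 60+=20202
[period 3]
Births: 7122 × 0.433 = 3084
Group 2: 3158 × 0.962 = 3038
Group 3: 7122 × 0.95 = 6766
Group 4: 6771 × 0.936 + 20202 × 0.436 = 6338 + 8808 = 15146
Net migration: Group 1 + 90 → 3174; Group 2 − 130 → 2908; Group 3 + 40 → 6806; Group 4 + 180 → 15326
Population now: 0–19=3174, 20–39=2908, 40–59=6806, 60+=15326
[period 4]
Births: 2908 × 0.433 = 1259
Group 2: 3174 × 0.962 = 3053
Group 3: 2908 × 0.95 = 2763
Group 4: 6806 × 0.936 + 15326 × 0.436 = 6370 + 6682 = 13052
Net migration: Group 1 + 90 → 1349; Group 2 − 130 → 2923; Group 3 + 40 → 2803; Group 4 + 180 → 13232
Population now: 0–19=1349, 20–39=2923, 40–59=2803, 60+=13232
Total after period 4: 1349 + 2923 + 2803 + 13232 = 20307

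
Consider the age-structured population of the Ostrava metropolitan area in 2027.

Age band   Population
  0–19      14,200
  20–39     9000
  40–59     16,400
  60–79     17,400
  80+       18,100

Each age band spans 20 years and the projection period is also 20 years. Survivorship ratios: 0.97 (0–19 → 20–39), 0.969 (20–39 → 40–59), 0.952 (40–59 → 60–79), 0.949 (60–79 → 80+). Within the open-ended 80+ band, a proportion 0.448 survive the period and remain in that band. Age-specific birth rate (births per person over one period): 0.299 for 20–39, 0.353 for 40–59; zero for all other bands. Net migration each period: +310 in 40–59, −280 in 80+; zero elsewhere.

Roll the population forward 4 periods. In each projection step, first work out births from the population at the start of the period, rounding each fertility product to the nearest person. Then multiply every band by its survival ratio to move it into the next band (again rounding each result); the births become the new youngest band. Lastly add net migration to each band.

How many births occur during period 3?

7281

Let group 1 be 0–19 through group 5 = 80+.
[period 1]
Births: 9000 × 0.299 = 2691  |  16400 × 0.353 = 5789 → 8480
Group 2: 14200 × 0.97 = 13774
Group 3: 9000 × 0.969 = 8721
Group 4: 16400 × 0.952 = 15613
Group 5: 17400 × 0.949 + 18100 × 0.448 = 16513 + 8109 = 24622
Net migration: Group 3 + 310 → 9031; Group 5 − 280 → 24342
End of period: [8480, 13774, 9031, 15613, 24342]
[period 2]
Births: 13774 × 0.299 = 4118  |  9031 × 0.353 = 3188 → 7306
Group 2: 8480 × 0.97 = 8226
Group 3: 13774 × 0.969 = 13347
Group 4: 9031 × 0.952 = 8598
Group 5: 15613 × 0.949 + 24342 × 0.448 = 14817 + 10905 = 25722
Net migration: Group 3 + 310 → 13657; Group 5 − 280 → 25442
End of period: [7306, 8226, 13657, 8598, 25442]
[period 3]
Births: 8226 × 0.299 = 2460  |  13657 × 0.353 = 4821 → 7281
Group 2: 7306 × 0.97 = 7087
Group 3: 8226 × 0.969 = 7971
Group 4: 13657 × 0.952 = 13001
Group 5: 8598 × 0.949 + 25442 × 0.448 = 8160 + 11398 = 19558
Net migration: Group 3 + 310 → 8281; Group 5 − 280 → 19278
End of period: [7281, 7087, 8281, 13001, 19278]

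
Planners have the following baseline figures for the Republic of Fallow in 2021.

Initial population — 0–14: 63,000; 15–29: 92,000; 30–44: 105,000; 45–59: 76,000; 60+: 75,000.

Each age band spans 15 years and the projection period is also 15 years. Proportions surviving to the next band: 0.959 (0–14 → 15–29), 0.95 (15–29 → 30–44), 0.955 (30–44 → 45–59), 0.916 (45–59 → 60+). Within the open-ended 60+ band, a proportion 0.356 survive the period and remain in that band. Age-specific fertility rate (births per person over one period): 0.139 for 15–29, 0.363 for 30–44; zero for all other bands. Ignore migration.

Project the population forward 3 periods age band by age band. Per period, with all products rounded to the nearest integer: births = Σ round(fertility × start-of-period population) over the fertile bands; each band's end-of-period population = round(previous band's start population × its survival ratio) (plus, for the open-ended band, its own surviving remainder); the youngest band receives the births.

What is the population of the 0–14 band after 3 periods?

[period 1]
Births: 92000 × 0.139 = 12788, 105000 × 0.363 = 38115 → 50903
15–29: 63000 × 0.959 = 60417
30–44: 92000 × 0.95 = 87400
45–59: 105000 × 0.955 = 100275
60+: 76000 × 0.916 + 75000 × 0.356 = 69616 + 26700 = 96316
→ [50903, 60417, 87400, 100275, 96316]
[period 2]
Births: 60417 × 0.139 = 8398, 87400 × 0.363 = 31726 → 40124
15–29: 50903 × 0.959 = 48816
30–44: 60417 × 0.95 = 57396
45–59: 87400 × 0.955 = 83467
60+: 100275 × 0.916 + 96316 × 0.356 = 91852 + 34288 = 126140
→ [40124, 48816, 57396, 83467, 126140]
[period 3]
Births: 48816 × 0.139 = 6785, 57396 × 0.363 = 20835 → 27620
15–29: 40124 × 0.959 = 38479
30–44: 48816 × 0.95 = 46375
45–59: 57396 × 0.955 = 54813
60+: 83467 × 0.916 + 126140 × 0.356 = 76456 + 44906 = 121362
→ [27620, 38479, 46375, 54813, 121362]

27620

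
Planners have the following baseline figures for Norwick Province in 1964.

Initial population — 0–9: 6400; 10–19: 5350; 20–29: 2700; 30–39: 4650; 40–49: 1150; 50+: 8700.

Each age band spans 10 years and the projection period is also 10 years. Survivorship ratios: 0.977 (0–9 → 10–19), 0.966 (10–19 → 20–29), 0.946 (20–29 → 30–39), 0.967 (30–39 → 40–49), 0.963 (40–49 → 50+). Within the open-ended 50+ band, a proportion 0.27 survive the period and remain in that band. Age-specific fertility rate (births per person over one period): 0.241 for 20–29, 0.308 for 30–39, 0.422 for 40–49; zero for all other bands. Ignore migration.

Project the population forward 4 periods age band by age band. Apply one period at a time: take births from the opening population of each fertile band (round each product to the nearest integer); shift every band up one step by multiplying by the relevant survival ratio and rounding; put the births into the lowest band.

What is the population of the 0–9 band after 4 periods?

4339

(Bands numbered youngest = 1 to oldest = 6.)
[period 1]
Births: 2700 × 0.241 = 651, 4650 × 0.308 = 1432, 1150 × 0.422 = 485 → 2568
Band 2: 6400 × 0.977 = 6253
Band 3: 5350 × 0.966 = 5168
Band 4: 2700 × 0.946 = 2554
Band 5: 4650 × 0.967 = 4497
Band 6: 1150 × 0.963 + 8700 × 0.27 = 1107 + 2349 = 3456
End of period: [2568, 6253, 5168, 2554, 4497, 3456]
[period 2]
Births: 5168 × 0.241 = 1245, 2554 × 0.308 = 787, 4497 × 0.422 = 1898 → 3930
Band 2: 2568 × 0.977 = 2509
Band 3: 6253 × 0.966 = 6040
Band 4: 5168 × 0.946 = 4889
Band 5: 2554 × 0.967 = 2470
Band 6: 4497 × 0.963 + 3456 × 0.27 = 4331 + 933 = 5264
End of period: [3930, 2509, 6040, 4889, 2470, 5264]
[period 3]
Births: 6040 × 0.241 = 1456, 4889 × 0.308 = 1506, 2470 × 0.422 = 1042 → 4004
Band 2: 3930 × 0.977 = 3840
Band 3: 2509 × 0.966 = 2424
Band 4: 6040 × 0.946 = 5714
Band 5: 4889 × 0.967 = 4728
Band 6: 2470 × 0.963 + 5264 × 0.27 = 2379 + 1421 = 3800
End of period: [4004, 3840, 2424, 5714, 4728, 3800]
[period 4]
Births: 2424 × 0.241 = 584, 5714 × 0.308 = 1760, 4728 × 0.422 = 1995 → 4339
Band 2: 4004 × 0.977 = 3912
Band 3: 3840 × 0.966 = 3709
Band 4: 2424 × 0.946 = 2293
Band 5: 5714 × 0.967 = 5525
Band 6: 4728 × 0.963 + 3800 × 0.27 = 4553 + 1026 = 5579
End of period: [4339, 3912, 3709, 2293, 5525, 5579]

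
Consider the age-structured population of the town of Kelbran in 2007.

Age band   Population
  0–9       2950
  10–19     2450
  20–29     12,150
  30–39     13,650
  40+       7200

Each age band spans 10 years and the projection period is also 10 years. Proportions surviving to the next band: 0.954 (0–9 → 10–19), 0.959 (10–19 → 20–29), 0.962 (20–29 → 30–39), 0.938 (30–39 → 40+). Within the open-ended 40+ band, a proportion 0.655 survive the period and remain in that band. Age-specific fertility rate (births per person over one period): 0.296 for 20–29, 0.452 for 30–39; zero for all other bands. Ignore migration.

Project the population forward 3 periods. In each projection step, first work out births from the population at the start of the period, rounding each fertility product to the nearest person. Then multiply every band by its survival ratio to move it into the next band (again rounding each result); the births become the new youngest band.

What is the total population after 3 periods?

35875

Let band 1 be 0–9 through band 5 = 40+.
— Period 1 —
Births: 12150 × 0.296 = 3596  |  13650 × 0.452 = 6170 → 9766
Band 2: 2950 × 0.954 = 2814
Band 3: 2450 × 0.959 = 2350
Band 4: 12150 × 0.962 = 11688
Band 5: 13650 × 0.938 + 7200 × 0.655 = 12804 + 4716 = 17520
Population now: 0–9=9766, 10–19=2814, 20–29=2350, 30–39=11688, 40+=17520
— Period 2 —
Births: 2350 × 0.296 = 696  |  11688 × 0.452 = 5283 → 5979
Band 2: 9766 × 0.954 = 9317
Band 3: 2814 × 0.959 = 2699
Band 4: 2350 × 0.962 = 2261
Band 5: 11688 × 0.938 + 17520 × 0.655 = 10963 + 11476 = 22439
Population now: 0–9=5979, 10–19=9317, 20–29=2699, 30–39=2261, 40+=22439
— Period 3 —
Births: 2699 × 0.296 = 799  |  2261 × 0.452 = 1022 → 1821
Band 2: 5979 × 0.954 = 5704
Band 3: 9317 × 0.959 = 8935
Band 4: 2699 × 0.962 = 2596
Band 5: 2261 × 0.938 + 22439 × 0.655 = 2121 + 14698 = 16819
Population now: 0–9=1821, 10–19=5704, 20–29=8935, 30–39=2596, 40+=16819
Total after period 3: 1821 + 5704 + 8935 + 2596 + 16819 = 35875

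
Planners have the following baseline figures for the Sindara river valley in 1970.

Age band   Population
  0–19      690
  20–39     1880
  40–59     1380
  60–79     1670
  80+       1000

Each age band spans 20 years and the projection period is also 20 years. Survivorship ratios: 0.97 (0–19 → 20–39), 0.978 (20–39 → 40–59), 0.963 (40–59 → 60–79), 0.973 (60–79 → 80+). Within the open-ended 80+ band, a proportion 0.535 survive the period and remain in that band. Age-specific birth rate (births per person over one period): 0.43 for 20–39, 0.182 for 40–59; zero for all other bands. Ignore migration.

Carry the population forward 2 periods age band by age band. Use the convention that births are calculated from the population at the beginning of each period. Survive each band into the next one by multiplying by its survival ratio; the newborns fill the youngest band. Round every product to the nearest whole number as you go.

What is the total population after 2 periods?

6524

Period 1:
Births: 1880 × 0.43 = 808, 1380 × 0.182 = 251 → total 1059
20–39: 690 × 0.97 = 669
40–59: 1880 × 0.978 = 1839
60–79: 1380 × 0.963 = 1329
80+: 1670 × 0.973 + 1000 × 0.535 = 1625 + 535 = 2160
Giving 1059 / 669 / 1839 / 1329 / 2160.
Period 2:
Births: 669 × 0.43 = 288, 1839 × 0.182 = 335 → total 623
20–39: 1059 × 0.97 = 1027
40–59: 669 × 0.978 = 654
60–79: 1839 × 0.963 = 1771
80+: 1329 × 0.973 + 2160 × 0.535 = 1293 + 1156 = 2449
Giving 623 / 1027 / 654 / 1771 / 2449.
Total after period 2: 623 + 1027 + 654 + 1771 + 2449 = 6524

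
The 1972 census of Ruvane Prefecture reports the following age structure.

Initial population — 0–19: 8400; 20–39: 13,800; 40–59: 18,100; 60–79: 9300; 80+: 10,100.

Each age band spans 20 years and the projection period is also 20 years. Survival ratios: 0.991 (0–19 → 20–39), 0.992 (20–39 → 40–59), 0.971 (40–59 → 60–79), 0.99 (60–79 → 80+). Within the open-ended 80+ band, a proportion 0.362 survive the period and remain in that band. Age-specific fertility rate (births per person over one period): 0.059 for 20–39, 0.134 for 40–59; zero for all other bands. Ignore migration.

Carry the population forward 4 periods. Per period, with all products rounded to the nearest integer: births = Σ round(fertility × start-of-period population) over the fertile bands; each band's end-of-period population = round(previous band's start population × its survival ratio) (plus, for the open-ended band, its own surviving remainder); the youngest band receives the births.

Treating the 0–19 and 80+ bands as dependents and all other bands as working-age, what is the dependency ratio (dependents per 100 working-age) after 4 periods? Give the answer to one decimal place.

242.5

Call the bands 1 to 5, youngest first.
After projecting period 1:
Births: 13800 × 0.059 = 814 ; 18100 × 0.134 = 2425 — total 3239
Band 2: 8400 × 0.991 = 8324
Band 3: 13800 × 0.992 = 13690
Band 4: 18100 × 0.971 = 17575
Band 5: 9300 × 0.99 + 10100 × 0.362 = 9207 + 3656 = 12863
Population now: 0–19=3239, 20–39=8324, 40–59=13690, 60–79=17575, 80+=12863
After projecting period 2:
Births: 8324 × 0.059 = 491 ; 13690 × 0.134 = 1834 — total 2325
Band 2: 3239 × 0.991 = 3210
Band 3: 8324 × 0.992 = 8257
Band 4: 13690 × 0.971 = 13293
Band 5: 17575 × 0.99 + 12863 × 0.362 = 17399 + 4656 = 22055
Population now: 0–19=2325, 20–39=3210, 40–59=8257, 60–79=13293, 80+=22055
After projecting period 3:
Births: 3210 × 0.059 = 189 ; 8257 × 0.134 = 1106 — total 1295
Band 2: 2325 × 0.991 = 2304
Band 3: 3210 × 0.992 = 3184
Band 4: 8257 × 0.971 = 8018
Band 5: 13293 × 0.99 + 22055 × 0.362 = 13160 + 7984 = 21144
Population now: 0–19=1295, 20–39=2304, 40–59=3184, 60–79=8018, 80+=21144
After projecting period 4:
Births: 2304 × 0.059 = 136 ; 3184 × 0.134 = 427 — total 563
Band 2: 1295 × 0.991 = 1283
Band 3: 2304 × 0.992 = 2286
Band 4: 3184 × 0.971 = 3092
Band 5: 8018 × 0.99 + 21144 × 0.362 = 7938 + 7654 = 15592
Population now: 0–19=563, 20–39=1283, 40–59=2286, 60–79=3092, 80+=15592
Dependents (band 0–19 + band 80+) = 563 + 15592 = 16155; working-age = 6661; ratio = 16155/6661 × 100 = 242.5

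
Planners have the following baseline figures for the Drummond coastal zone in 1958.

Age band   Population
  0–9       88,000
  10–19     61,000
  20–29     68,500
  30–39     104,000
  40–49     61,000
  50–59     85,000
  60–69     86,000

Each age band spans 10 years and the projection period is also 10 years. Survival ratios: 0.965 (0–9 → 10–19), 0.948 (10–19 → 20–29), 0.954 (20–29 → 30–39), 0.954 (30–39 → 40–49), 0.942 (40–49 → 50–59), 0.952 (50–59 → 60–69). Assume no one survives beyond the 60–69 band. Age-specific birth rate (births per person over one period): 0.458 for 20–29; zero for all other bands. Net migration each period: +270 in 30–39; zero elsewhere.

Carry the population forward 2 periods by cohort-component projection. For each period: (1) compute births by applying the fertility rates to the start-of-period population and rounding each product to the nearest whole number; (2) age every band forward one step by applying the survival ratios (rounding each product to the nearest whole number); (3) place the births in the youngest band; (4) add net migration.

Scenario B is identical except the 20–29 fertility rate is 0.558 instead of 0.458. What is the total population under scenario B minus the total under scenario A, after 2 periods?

12393

After projecting period 1:
Births: 68500 * 0.458 = 31373
10–19: 88000 * 0.965 = 84920
20–29: 61000 * 0.948 = 57828
30–39: 68500 * 0.954 = 65349
40–49: 104000 * 0.954 = 99216
50–59: 61000 * 0.942 = 57462
60–69: 85000 * 0.952 = 80920
Net migration: 30–39 + 270 → 65619
Population now: 0–9=31373, 10–19=84920, 20–29=57828, 30–39=65619, 40–49=99216, 50–59=57462, 60–69=80920
After projecting period 2:
Births: 57828 * 0.458 = 26485
10–19: 31373 * 0.965 = 30275
20–29: 84920 * 0.948 = 80504
30–39: 57828 * 0.954 = 55168
40–49: 65619 * 0.954 = 62601
50–59: 99216 * 0.942 = 93461
60–69: 57462 * 0.952 = 54704
Net migration: 30–39 + 270 → 55438
Population now: 0–9=26485, 10–19=30275, 20–29=80504, 30–39=55438, 40–49=62601, 50–59=93461, 60–69=54704
Scenario A total after 2 periods: 403468
Scenario B projection —
After projecting period 1:
Births: 68500 * 0.558 = 38223
10–19: 88000 * 0.965 = 84920
20–29: 61000 * 0.948 = 57828
30–39: 68500 * 0.954 = 65349
40–49: 104000 * 0.954 = 99216
50–59: 61000 * 0.942 = 57462
60–69: 85000 * 0.952 = 80920
Net migration: 30–39 + 270 → 65619
Population now: 0–9=38223, 10–19=84920, 20–29=57828, 30–39=65619, 40–49=99216, 50–59=57462, 60–69=80920
After projecting period 2:
Births: 57828 * 0.558 = 32268
10–19: 38223 * 0.965 = 36885
20–29: 84920 * 0.948 = 80504
30–39: 57828 * 0.954 = 55168
40–49: 65619 * 0.954 = 62601
50–59: 99216 * 0.942 = 93461
60–69: 57462 * 0.952 = 54704
Net migration: 30–39 + 270 → 55438
Population now: 0–9=32268, 10–19=36885, 20–29=80504, 30–39=55438, 40–49=62601, 50–59=93461, 60–69=54704
Scenario B total after 2 periods: 415861
Difference B − A = 415861 − 403468 = 12393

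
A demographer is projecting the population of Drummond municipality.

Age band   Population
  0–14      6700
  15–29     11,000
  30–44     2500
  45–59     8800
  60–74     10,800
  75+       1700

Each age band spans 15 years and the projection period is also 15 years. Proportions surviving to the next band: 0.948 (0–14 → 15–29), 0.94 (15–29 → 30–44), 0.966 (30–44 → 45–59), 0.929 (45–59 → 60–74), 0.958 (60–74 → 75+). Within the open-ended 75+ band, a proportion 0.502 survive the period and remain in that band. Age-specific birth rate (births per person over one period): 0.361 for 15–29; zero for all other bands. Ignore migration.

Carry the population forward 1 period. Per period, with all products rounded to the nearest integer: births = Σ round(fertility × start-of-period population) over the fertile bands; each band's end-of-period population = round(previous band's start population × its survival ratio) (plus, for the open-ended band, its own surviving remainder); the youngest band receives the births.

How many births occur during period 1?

Numbering the bands 1..6 from youngest to oldest:
After projecting period 1:
Births: 11000 × 0.361 = 3971
Band 2: 6700 × 0.948 = 6352
Band 3: 11000 × 0.94 = 10340
Band 4: 2500 × 0.966 = 2415
Band 5: 8800 × 0.929 = 8175
Band 6: 10800 × 0.958 + 1700 × 0.502 = 10346 + 853 = 11199
End of period: [3971, 6352, 10340, 2415, 8175, 11199]

3971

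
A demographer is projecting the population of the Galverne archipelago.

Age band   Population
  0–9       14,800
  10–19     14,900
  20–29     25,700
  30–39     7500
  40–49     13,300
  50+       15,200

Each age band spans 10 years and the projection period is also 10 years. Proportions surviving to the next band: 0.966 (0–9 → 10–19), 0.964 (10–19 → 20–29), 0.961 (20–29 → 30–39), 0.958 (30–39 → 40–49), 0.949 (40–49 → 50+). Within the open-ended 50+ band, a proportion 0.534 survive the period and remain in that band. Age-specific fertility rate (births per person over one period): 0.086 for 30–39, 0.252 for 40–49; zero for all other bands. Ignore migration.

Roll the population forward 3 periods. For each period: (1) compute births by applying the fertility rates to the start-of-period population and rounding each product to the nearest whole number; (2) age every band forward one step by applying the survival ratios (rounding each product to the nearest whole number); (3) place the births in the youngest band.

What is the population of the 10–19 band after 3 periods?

3801

[period 1]
Births: 7500 × 0.086 = 645 ; 13300 × 0.252 = 3352 — total 3997
10–19: 14800 × 0.966 = 14297
20–29: 14900 × 0.964 = 14364
30–39: 25700 × 0.961 = 24698
40–49: 7500 × 0.958 = 7185
50+: 13300 × 0.949 + 15200 × 0.534 = 12622 + 8117 = 20739
End of period: [3997, 14297, 14364, 24698, 7185, 20739]
[period 2]
Births: 24698 × 0.086 = 2124 ; 7185 × 0.252 = 1811 — total 3935
10–19: 3997 × 0.966 = 3861
20–29: 14297 × 0.964 = 13782
30–39: 14364 × 0.961 = 13804
40–49: 24698 × 0.958 = 23661
50+: 7185 × 0.949 + 20739 × 0.534 = 6819 + 11075 = 17894
End of period: [3935, 3861, 13782, 13804, 23661, 17894]
[period 3]
Births: 13804 × 0.086 = 1187 ; 23661 × 0.252 = 5963 — total 7150
10–19: 3935 × 0.966 = 3801
20–29: 3861 × 0.964 = 3722
30–39: 13782 × 0.961 = 13245
40–49: 13804 × 0.958 = 13224
50+: 23661 × 0.949 + 17894 × 0.534 = 22454 + 9555 = 32009
End of period: [7150, 3801, 3722, 13245, 13224, 32009]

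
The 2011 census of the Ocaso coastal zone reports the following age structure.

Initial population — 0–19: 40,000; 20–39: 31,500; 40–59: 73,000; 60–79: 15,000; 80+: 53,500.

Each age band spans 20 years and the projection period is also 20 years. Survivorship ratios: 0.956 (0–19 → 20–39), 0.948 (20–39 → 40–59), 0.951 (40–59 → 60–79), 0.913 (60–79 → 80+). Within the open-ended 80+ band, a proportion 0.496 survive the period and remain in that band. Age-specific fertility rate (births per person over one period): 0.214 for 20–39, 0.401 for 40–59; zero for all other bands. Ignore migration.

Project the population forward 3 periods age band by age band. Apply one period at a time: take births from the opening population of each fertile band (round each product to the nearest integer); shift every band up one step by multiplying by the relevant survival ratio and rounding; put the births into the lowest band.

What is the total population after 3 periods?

175555

(Groups numbered youngest = 1 to oldest = 5.)
— Period 1 —
Births: 31500 * 0.214 = 6741  |  73000 * 0.401 = 29273 → total 36014
Group 2: 40000 * 0.956 = 38240
Group 3: 31500 * 0.948 = 29862
Group 4: 73000 * 0.951 = 69423
Group 5: 15000 * 0.913 + 53500 * 0.496 = 13695 + 26536 = 40231
Giving 36014 / 38240 / 29862 / 69423 / 40231.
— Period 2 —
Births: 38240 * 0.214 = 8183  |  29862 * 0.401 = 11975 → total 20158
Group 2: 36014 * 0.956 = 34429
Group 3: 38240 * 0.948 = 36252
Group 4: 29862 * 0.951 = 28399
Group 5: 69423 * 0.913 + 40231 * 0.496 = 63383 + 19955 = 83338
Giving 20158 / 34429 / 36252 / 28399 / 83338.
— Period 3 —
Births: 34429 * 0.214 = 7368  |  36252 * 0.401 = 14537 → total 21905
Group 2: 20158 * 0.956 = 19271
Group 3: 34429 * 0.948 = 32639
Group 4: 36252 * 0.951 = 34476
Group 5: 28399 * 0.913 + 83338 * 0.496 = 25928 + 41336 = 67264
Giving 21905 / 19271 / 32639 / 34476 / 67264.
Total after period 3: 21905 + 19271 + 32639 + 34476 + 67264 = 175555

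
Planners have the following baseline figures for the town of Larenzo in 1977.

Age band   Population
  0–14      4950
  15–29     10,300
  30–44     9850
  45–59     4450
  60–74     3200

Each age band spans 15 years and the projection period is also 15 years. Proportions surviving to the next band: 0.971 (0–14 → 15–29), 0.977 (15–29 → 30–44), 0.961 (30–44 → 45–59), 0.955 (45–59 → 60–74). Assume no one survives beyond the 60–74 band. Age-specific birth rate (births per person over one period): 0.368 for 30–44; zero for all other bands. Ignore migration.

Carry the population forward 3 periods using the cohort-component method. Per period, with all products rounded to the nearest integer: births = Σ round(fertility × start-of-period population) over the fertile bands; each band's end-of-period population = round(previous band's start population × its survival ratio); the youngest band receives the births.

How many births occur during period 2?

3703

[period 1]
Births: 9850 × 0.368 = 3625
15–29: 4950 × 0.971 = 4806
30–44: 10300 × 0.977 = 10063
45–59: 9850 × 0.961 = 9466
60–74: 4450 × 0.955 = 4250
→ [3625, 4806, 10063, 9466, 4250]
[period 2]
Births: 10063 × 0.368 = 3703
15–29: 3625 × 0.971 = 3520
30–44: 4806 × 0.977 = 4695
45–59: 10063 × 0.961 = 9671
60–74: 9466 × 0.955 = 9040
→ [3703, 3520, 4695, 9671, 9040]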